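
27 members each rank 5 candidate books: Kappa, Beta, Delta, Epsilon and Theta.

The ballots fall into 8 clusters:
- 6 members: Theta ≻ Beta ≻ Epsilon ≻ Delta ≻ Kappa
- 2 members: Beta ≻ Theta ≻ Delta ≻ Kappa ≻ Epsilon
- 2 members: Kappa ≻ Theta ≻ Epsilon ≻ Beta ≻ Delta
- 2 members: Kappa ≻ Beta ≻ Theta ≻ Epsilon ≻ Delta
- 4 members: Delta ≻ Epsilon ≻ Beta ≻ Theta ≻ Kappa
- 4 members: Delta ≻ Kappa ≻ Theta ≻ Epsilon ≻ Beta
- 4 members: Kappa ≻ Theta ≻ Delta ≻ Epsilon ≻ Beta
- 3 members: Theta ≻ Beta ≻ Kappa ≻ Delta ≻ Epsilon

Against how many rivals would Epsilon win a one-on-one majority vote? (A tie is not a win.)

1

Epsilon against each rival (27 members):
Epsilon vs Kappa: Epsilon is ranked higher on 6+4 = 10 ballots, Kappa on 17. Kappa wins 17–10.
Epsilon vs Beta: 14 to 13, Epsilon.
Epsilon vs Delta: 10 to 17, Delta.
Epsilon vs Theta: Theta, 23–4.
Epsilon beats Beta; loses to Kappa, Delta, Theta — 1 pairwise win.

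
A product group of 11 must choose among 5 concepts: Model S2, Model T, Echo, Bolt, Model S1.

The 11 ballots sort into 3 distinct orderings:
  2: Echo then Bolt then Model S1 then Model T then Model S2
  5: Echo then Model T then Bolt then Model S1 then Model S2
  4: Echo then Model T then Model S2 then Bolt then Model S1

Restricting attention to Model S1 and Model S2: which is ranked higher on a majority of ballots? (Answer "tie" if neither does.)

Ballots ranking Model S1 above Model S2: 2 + 5 = 7.
Ballots ranking Model S2 above Model S1: 11 − 7 = 4.
Model S1 wins the head-to-head 7–4.

Model S1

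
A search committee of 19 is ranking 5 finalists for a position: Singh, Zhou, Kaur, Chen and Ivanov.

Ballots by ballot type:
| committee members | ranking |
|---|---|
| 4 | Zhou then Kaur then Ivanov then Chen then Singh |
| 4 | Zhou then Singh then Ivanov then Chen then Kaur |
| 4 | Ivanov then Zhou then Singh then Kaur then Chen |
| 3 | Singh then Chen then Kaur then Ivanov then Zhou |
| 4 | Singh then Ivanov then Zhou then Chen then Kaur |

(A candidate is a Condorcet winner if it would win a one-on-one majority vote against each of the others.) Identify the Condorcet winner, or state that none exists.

Head-to-head results (19 committee members):
Singh vs Zhou: 7 to 12, Zhou.
Singh–Kaur: Singh 15–4.
Singh vs Chen: Singh preferred on 4+4+3+4 = 15 ballots; Singh wins 15–4.
Singh vs Ivanov: Singh, 11–8.
Zhou vs Kaur: 16 to 3, Zhou.
Zhou–Chen: Zhou 16–3.
Zhou vs Ivanov: 4+4 = 8 for Zhou, 11 for Ivanov — Ivanov by 11–8.
Kaur–Chen: Chen 11–8.
Kaur–Ivanov: Ivanov 12–7.
Chen vs Ivanov: Chen preferred on 3 ballots; Ivanov wins 16–3.
Each candidate drops at least one matchup (Singh loses to Zhou; Zhou loses to Ivanov; Kaur loses to Singh; Chen loses to Singh; Ivanov loses to Singh); the cycle Singh → Ivanov → Zhou → Singh rules out a Condorcet winner.

none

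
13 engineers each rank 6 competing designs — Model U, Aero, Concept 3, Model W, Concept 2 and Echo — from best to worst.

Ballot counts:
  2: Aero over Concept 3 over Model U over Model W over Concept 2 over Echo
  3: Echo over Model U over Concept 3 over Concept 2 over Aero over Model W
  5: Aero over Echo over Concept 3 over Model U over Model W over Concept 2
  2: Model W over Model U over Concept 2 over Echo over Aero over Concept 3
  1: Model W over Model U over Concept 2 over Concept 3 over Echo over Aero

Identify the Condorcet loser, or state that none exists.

Concept 2

Pairwise majorities:
Model U vs Aero: Model U preferred on 3+2+1 = 6 ballots; Aero wins 7–6.
Model U vs Concept 3: Model U preferred on 3+2+1 = 6 ballots; Concept 3 wins 7–6.
Model U vs Model W: Model U, 10–3.
Model U vs Concept 2: Model U, 13–0.
Model U vs Echo: Echo wins 8–5.
Aero vs Concept 3: 2+5+2 = 9 for Aero, 4 for Concept 3 — Aero by 9–4.
Aero–Model W: Aero 10–3.
Aero vs Concept 2: Aero wins 7–6.
Aero vs Echo: Aero is ranked higher on 2+5 = 7 ballots, Echo on 6. Aero wins 7–6.
Concept 3–Model W: Concept 3 10–3.
Concept 3 vs Concept 2: Concept 3, 10–3.
Concept 3–Echo: Echo 10–3.
Model W vs Concept 2: 10 to 3, Model W.
Model W vs Echo: Echo wins 8–5.
Concept 2 vs Echo: 5 to 8, Echo.
Concept 2 is beaten in every head-to-head and is the Condorcet loser.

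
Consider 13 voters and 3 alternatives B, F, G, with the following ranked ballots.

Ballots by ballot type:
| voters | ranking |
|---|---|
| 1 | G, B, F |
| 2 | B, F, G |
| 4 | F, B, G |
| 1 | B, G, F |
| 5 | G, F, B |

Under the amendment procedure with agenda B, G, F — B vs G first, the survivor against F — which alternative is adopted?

F

Round 1: B vs G — 7–6, B advances.
Round 2: B vs F — 4–9, F advances.
The agenda winner is F.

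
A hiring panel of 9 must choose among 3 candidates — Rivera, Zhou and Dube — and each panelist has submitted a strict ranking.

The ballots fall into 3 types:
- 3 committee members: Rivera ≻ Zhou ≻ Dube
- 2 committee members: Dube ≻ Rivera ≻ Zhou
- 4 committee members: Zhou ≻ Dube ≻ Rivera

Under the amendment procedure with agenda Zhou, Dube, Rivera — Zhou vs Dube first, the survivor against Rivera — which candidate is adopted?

Round 1: Zhou vs Dube — 7–2, Zhou advances.
Round 2: Zhou vs Rivera — 4–5, Rivera advances.
The agenda winner is Rivera.

Rivera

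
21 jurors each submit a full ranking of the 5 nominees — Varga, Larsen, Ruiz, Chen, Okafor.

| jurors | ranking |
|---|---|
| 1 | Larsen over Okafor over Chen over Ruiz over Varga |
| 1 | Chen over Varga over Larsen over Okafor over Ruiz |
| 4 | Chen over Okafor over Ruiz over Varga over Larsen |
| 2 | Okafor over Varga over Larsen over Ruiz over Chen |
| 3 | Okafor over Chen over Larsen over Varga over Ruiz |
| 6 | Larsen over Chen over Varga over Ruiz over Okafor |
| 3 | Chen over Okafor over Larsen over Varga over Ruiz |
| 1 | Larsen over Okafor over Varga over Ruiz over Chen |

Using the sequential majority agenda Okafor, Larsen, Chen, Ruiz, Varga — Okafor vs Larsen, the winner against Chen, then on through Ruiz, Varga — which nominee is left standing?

Chen

Round 1: Okafor vs Larsen — 12–9, Okafor advances.
Round 2: Okafor vs Chen — 7–14, Chen advances.
Round 3: Chen vs Ruiz — 18–3, Chen advances.
Round 4: Chen vs Varga — 18–3, Chen advances.
Chen survives the agenda.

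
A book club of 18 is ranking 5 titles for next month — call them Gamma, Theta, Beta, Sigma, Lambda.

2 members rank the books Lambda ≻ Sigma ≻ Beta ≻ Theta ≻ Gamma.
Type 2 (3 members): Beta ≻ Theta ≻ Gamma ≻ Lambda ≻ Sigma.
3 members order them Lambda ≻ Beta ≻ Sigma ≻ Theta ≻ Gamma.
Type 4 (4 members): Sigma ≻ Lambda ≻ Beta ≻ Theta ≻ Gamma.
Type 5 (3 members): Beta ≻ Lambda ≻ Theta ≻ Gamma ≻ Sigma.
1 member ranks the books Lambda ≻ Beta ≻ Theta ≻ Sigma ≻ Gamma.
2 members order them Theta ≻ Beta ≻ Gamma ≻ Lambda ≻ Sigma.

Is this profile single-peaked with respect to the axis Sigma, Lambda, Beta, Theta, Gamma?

yes

Axis positions: Sigma=1, Lambda=2, Beta=3, Theta=4, Gamma=5.
Type 1 (peak Lambda at position 2): ranking walks positions 2-1-3-4-5, expanding outward from the peak — single-peaked.
Type 2 (peak Beta at position 3): ranking walks positions 3-4-5-2-1, expanding outward from the peak — single-peaked.
Type 3 (peak Lambda at position 2): ranking walks positions 2-3-1-4-5, expanding outward from the peak — single-peaked.
Type 4 (peak Sigma at position 1): ranking walks positions 1-2-3-4-5, expanding outward from the peak — single-peaked.
Type 5 (peak Beta at position 3): ranking walks positions 3-2-4-5-1, expanding outward from the peak — single-peaked.
Type 6 (peak Lambda at position 2): ranking walks positions 2-3-4-1-5, expanding outward from the peak — single-peaked.
Type 7 (peak Theta at position 4): ranking walks positions 4-3-5-2-1, expanding outward from the peak — single-peaked.
Every ranking is single-peaked on this axis.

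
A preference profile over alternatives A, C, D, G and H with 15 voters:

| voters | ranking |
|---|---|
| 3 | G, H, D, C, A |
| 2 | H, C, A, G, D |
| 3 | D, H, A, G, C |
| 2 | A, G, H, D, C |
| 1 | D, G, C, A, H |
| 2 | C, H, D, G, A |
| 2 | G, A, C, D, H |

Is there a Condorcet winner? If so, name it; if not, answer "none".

Head-to-head results (15 voters):
A vs C: C wins 8–7.
A–D: D 9–6.
A–G: G 8–7.
A vs H: H wins 10–5.
C vs D: D wins 9–6.
C–G: G 11–4.
C vs H: H, 10–5.
D vs G: G wins 9–6.
D vs H: H wins 9–6.
G vs H: G wins 8–7.
Only G has no losses; G is the Condorcet winner.

G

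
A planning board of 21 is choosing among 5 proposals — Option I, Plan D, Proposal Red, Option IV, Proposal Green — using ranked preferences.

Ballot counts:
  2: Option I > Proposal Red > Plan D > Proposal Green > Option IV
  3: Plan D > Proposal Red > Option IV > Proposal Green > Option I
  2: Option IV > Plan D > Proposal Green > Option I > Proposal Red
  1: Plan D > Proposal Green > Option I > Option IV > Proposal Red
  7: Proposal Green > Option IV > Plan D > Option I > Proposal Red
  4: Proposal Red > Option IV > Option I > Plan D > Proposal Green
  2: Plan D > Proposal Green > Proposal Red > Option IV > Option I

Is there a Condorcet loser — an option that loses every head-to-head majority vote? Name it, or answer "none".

none

Head-to-head results (21 council members):
Option I–Plan D: Plan D 15–6.
Option I vs Proposal Red: Option I is ranked higher on 2+2+1+7 = 12 ballots, Proposal Red on 9. Option I wins 12–9.
Option I–Option IV: Option IV 18–3.
Option I–Proposal Green: Proposal Green 15–6.
Plan D–Proposal Red: Plan D 15–6.
Plan D vs Option IV: 2+3+1+2 = 8 for Plan D, 13 for Option IV — Option IV by 13–8.
Plan D vs Proposal Green: 2+3+2+1+4+2 = 14 for Plan D, 7 for Proposal Green — Plan D by 14–7.
Proposal Red–Option IV: Proposal Red 11–10.
Proposal Red–Proposal Green: Proposal Green 12–9.
Option IV vs Proposal Green: 9 to 12, Proposal Green.
Each option has at least one pairwise win (Option I beats Proposal Red; Plan D beats Option I; Proposal Red beats Option IV; Option IV beats Option I; Proposal Green beats Option I) — no Condorcet loser.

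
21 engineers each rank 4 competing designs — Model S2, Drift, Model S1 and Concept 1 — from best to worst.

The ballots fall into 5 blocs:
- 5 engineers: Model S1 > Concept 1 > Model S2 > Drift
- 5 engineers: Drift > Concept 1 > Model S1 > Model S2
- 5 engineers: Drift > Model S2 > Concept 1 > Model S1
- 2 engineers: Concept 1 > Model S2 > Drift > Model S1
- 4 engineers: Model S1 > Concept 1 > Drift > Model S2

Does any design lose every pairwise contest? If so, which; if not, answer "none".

Head-to-head results (21 engineers):
Model S2 vs Drift: Model S2 preferred on 5+2 = 7 ballots; Drift wins 14–7.
Model S2–Model S1: Model S1 14–7.
Model S2 vs Concept 1: Concept 1 wins 16–5.
Drift vs Model S1: Drift wins 12–9.
Drift vs Concept 1: 5+5 = 10 for Drift, 11 for Concept 1 — Concept 1 by 11–10.
Model S1 vs Concept 1: 9 to 12, Concept 1.
Only Model S2 has no wins; Model S2 is the Condorcet loser.

Model S2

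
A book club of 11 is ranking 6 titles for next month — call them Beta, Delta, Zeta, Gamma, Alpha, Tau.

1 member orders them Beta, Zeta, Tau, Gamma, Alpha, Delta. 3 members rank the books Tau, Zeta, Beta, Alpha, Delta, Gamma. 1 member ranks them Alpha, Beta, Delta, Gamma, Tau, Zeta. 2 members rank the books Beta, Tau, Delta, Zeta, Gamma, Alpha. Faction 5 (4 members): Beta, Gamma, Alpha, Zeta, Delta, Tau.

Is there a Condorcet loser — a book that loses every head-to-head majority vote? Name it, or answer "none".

Head-to-head results (11 members):
Beta–Delta: Beta 11–0.
Beta vs Zeta: Beta is ranked higher on 1+1+2+4 = 8 ballots, Zeta on 3. Beta wins 8–3.
Beta vs Gamma: 1+3+1+2+4 = 11 for Beta, 0 for Gamma — Beta by 11–0.
Beta vs Alpha: 1+3+2+4 = 10 for Beta, 1 for Alpha — Beta by 10–1.
Beta vs Tau: Beta, 8–3.
Delta vs Zeta: Delta preferred on 1+2 = 3 ballots; Zeta wins 8–3.
Delta vs Gamma: Delta is ranked higher on 3+1+2 = 6 ballots, Gamma on 5. Delta wins 6–5.
Delta vs Alpha: 2 to 9, Alpha.
Delta vs Tau: 5 to 6, Tau.
Zeta–Gamma: Zeta 6–5.
Zeta vs Alpha: Zeta preferred on 1+3+2 = 6 ballots; Zeta wins 6–5.
Zeta vs Tau: Zeta is ranked higher on 1+4 = 5 ballots, Tau on 6. Tau wins 6–5.
Gamma–Alpha: Gamma 7–4.
Gamma vs Tau: Tau wins 6–5.
Alpha vs Tau: Tau wins 6–5.
Each book has at least one pairwise win (Beta beats Delta; Delta beats Gamma; Zeta beats Delta; Gamma beats Alpha; Alpha beats Delta; Tau beats Delta) — no Condorcet loser.

none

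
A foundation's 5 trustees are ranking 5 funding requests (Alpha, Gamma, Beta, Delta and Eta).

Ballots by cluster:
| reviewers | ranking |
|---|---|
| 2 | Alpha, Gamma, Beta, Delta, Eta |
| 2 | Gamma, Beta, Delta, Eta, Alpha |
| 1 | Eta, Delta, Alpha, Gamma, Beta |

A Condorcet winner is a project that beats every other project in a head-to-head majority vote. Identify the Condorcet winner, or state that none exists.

Head-to-head results (5 reviewers):
Alpha vs Gamma: 2+1 = 3 for Alpha, 2 for Gamma — Alpha by 3–2.
Alpha vs Beta: Alpha preferred on 2+1 = 3 ballots; Alpha wins 3–2.
Alpha vs Delta: 2 to 3, Delta.
Alpha vs Eta: Eta, 3–2.
Gamma vs Beta: Gamma, 5–0.
Gamma vs Delta: Gamma preferred on 2+2 = 4 ballots; Gamma wins 4–1.
Gamma vs Eta: Gamma wins 4–1.
Beta vs Delta: 2+2 = 4 for Beta, 1 for Delta — Beta by 4–1.
Beta vs Eta: 4 to 1, Beta.
Delta vs Eta: Delta is ranked higher on 2+2 = 4 ballots, Eta on 1. Delta wins 4–1.
Each project drops at least one matchup (Alpha loses to Delta; Gamma loses to Alpha; Beta loses to Alpha; Delta loses to Gamma; Eta loses to Gamma); the cycle Alpha > Gamma > Delta > Alpha rules out a Condorcet winner.

none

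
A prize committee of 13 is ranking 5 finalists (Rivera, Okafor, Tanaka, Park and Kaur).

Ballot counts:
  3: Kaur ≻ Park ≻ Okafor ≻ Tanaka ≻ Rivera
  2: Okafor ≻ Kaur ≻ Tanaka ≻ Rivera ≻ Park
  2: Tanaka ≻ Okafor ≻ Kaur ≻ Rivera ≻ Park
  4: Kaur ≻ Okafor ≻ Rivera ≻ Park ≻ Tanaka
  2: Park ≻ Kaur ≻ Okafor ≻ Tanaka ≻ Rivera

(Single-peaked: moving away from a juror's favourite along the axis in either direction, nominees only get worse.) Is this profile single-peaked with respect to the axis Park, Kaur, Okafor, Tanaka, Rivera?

Axis positions: Park=1, Kaur=2, Okafor=3, Tanaka=4, Rivera=5.
Ballot type 1 (peak Kaur at position 2): ranking walks positions 2-1-3-4-5, expanding outward from the peak — single-peaked.
Ballot type 2 (peak Okafor at position 3): ranking walks positions 3-2-4-5-1, expanding outward from the peak — single-peaked.
Ballot type 3 (peak Tanaka at position 4): ranking walks positions 4-3-2-5-1, expanding outward from the peak — single-peaked.
Ballot type 4: ranking walks positions 2-3-5-1-4; Rivera is ranked above Tanaka even though Tanaka lies between Rivera and the peak Kaur on the axis — preferences dip and rise again. Not single-peaked.
Ballot type 5 (peak Park at position 1): ranking walks positions 1-2-3-4-5, expanding outward from the peak — single-peaked.
Ballot type 4 violates single-peakedness, so the profile is not single-peaked on this axis.

no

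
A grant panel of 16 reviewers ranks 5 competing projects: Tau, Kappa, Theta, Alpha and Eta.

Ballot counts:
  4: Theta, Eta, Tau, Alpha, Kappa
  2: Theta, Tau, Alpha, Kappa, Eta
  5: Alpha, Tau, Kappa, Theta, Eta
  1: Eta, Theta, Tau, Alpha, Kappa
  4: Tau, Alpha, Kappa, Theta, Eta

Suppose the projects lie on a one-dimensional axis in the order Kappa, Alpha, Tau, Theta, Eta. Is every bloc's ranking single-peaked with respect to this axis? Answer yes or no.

Axis positions: Kappa=1, Alpha=2, Tau=3, Theta=4, Eta=5.
Bloc 1 (peak Theta at position 4): ranking walks positions 4-5-3-2-1, expanding outward from the peak — single-peaked.
Bloc 2 (peak Theta at position 4): ranking walks positions 4-3-2-1-5, expanding outward from the peak — single-peaked.
Bloc 3 (peak Alpha at position 2): ranking walks positions 2-3-1-4-5, expanding outward from the peak — single-peaked.
Bloc 4 (peak Eta at position 5): ranking walks positions 5-4-3-2-1, expanding outward from the peak — single-peaked.
Bloc 5 (peak Tau at position 3): ranking walks positions 3-2-1-4-5, expanding outward from the peak — single-peaked.
Every ranking is single-peaked on this axis.

yes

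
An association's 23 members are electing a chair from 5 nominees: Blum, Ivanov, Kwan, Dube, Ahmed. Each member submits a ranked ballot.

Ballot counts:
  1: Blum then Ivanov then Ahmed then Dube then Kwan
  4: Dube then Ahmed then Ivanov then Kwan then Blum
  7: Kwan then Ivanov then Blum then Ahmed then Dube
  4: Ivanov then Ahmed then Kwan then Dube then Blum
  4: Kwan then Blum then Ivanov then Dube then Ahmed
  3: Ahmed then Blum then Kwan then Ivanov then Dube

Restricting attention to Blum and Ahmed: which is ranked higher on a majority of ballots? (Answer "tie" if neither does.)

Blum

Ballots ranking Blum above Ahmed: 1 + 7 + 4 = 12.
Ballots ranking Ahmed above Blum: 23 − 12 = 11.
Blum wins the head-to-head 12–11.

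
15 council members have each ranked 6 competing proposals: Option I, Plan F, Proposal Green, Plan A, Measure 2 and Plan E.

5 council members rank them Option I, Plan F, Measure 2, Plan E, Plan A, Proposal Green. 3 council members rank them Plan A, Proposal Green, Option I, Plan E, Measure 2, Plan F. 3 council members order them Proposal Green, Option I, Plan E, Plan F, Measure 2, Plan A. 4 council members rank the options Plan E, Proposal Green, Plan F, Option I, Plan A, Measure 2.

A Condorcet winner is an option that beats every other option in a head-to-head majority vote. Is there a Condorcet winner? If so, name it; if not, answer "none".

none

Head-to-head results (15 council members):
Option I vs Plan F: 11 to 4, Option I.
Option I vs Proposal Green: 5 to 10, Proposal Green.
Option I vs Plan A: Option I wins 12–3.
Option I–Measure 2: Option I 15–0.
Option I vs Plan E: Option I, 11–4.
Plan F vs Proposal Green: Plan F is ranked higher on 5 ballots, Proposal Green on 10. Proposal Green wins 10–5.
Plan F vs Plan A: 5+3+4 = 12 for Plan F, 3 for Plan A — Plan F by 12–3.
Plan F vs Measure 2: 12 to 3, Plan F.
Plan F vs Plan E: Plan E wins 10–5.
Proposal Green–Plan A: Plan A 8–7.
Proposal Green vs Measure 2: 3+3+4 = 10 for Proposal Green, 5 for Measure 2 — Proposal Green by 10–5.
Proposal Green vs Plan E: Plan E wins 9–6.
Plan A vs Measure 2: Plan A preferred on 3+4 = 7 ballots; Measure 2 wins 8–7.
Plan A vs Plan E: 3 for Plan A, 12 for Plan E — Plan E by 12–3.
Measure 2 vs Plan E: Measure 2 preferred on 5 ballots; Plan E wins 10–5.
Each option drops at least one matchup (Option I loses to Proposal Green; Plan F loses to Option I; Proposal Green loses to Plan A; Plan A loses to Option I; Measure 2 loses to Option I; Plan E loses to Option I); the cycle Option I > Plan A > Proposal Green > Option I rules out a Condorcet winner.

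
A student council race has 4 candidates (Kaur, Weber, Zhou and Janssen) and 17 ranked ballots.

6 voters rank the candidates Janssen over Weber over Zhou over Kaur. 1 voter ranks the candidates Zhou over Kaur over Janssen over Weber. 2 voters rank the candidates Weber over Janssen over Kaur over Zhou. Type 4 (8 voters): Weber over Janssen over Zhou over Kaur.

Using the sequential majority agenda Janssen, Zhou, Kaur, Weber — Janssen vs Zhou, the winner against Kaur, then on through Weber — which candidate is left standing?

Weber

Round 1: Janssen vs Zhou — 16–1, Janssen advances.
Round 2: Janssen vs Kaur — 16–1, Janssen advances.
Round 3: Janssen vs Weber — 7–10, Weber advances.
The agenda winner is Weber.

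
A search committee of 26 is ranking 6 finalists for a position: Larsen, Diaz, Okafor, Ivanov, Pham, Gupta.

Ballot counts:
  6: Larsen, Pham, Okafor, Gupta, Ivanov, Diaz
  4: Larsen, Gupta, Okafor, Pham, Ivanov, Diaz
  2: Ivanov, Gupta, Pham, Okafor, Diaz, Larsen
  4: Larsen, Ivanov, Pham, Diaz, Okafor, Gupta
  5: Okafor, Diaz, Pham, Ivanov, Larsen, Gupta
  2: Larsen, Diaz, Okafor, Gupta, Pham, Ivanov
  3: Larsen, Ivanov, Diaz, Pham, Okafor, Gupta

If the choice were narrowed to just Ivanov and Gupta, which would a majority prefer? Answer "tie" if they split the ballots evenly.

Ivanov

Ballots ranking Ivanov above Gupta: 2 + 4 + 5 + 3 = 14.
Ballots ranking Gupta above Ivanov: 26 − 14 = 12.
Ivanov wins the head-to-head 14–12.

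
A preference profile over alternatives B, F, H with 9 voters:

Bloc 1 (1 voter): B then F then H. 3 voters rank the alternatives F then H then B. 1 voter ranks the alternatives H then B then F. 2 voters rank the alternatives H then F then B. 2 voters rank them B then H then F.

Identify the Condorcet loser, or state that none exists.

Head-to-head results (9 voters):
B–F: F 5–4.
B vs H: H wins 6–3.
F vs H: F preferred on 1+3 = 4 ballots; H wins 5–4.
Only B has no wins; B is the Condorcet loser.

B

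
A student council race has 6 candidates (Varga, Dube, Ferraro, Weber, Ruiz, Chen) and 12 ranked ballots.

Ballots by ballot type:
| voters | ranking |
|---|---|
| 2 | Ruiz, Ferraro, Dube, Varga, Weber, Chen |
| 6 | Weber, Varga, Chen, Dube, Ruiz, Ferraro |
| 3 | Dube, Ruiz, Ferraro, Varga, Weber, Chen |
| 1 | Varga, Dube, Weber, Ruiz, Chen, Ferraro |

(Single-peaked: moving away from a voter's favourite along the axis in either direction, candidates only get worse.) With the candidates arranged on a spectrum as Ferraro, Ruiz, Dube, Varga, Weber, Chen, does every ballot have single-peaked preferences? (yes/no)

yes

Axis positions: Ferraro=1, Ruiz=2, Dube=3, Varga=4, Weber=5, Chen=6.
Ballot type 1 (peak Ruiz at position 2): ranking walks positions 2-1-3-4-5-6, expanding outward from the peak — single-peaked.
Ballot type 2 (peak Weber at position 5): ranking walks positions 5-4-6-3-2-1, expanding outward from the peak — single-peaked.
Ballot type 3 (peak Dube at position 3): ranking walks positions 3-2-1-4-5-6, expanding outward from the peak — single-peaked.
Ballot type 4 (peak Varga at position 4): ranking walks positions 4-3-5-2-6-1, expanding outward from the peak — single-peaked.
Every ranking is single-peaked on this axis.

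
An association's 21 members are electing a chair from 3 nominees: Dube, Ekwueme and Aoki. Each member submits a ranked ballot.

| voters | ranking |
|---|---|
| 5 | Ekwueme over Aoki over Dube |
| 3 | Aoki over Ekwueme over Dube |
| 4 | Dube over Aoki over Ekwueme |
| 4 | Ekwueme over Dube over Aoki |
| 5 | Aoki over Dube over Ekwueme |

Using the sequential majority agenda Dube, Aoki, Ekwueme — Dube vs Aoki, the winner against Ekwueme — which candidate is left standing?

Round 1: Dube vs Aoki — 8–13, Aoki advances.
Round 2: Aoki vs Ekwueme — 12–9, Aoki advances.
The agenda winner is Aoki.

Aoki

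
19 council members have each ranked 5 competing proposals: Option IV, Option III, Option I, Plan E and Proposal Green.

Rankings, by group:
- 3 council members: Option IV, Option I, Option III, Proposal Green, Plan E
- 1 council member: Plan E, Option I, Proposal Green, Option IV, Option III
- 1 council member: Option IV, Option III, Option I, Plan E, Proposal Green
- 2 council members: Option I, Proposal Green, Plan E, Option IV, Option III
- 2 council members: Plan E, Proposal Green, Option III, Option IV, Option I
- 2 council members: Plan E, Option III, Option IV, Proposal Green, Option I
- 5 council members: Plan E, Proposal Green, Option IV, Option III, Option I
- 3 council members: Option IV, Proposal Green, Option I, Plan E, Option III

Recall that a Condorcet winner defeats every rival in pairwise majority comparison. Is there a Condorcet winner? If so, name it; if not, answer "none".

Pairwise majorities:
Option IV vs Option III: Option IV, 15–4.
Option IV–Option I: Option IV 16–3.
Option IV vs Plan E: Plan E, 12–7.
Option IV vs Proposal Green: Proposal Green, 10–9.
Option III vs Option I: 1+2+2+5 = 10 for Option III, 9 for Option I — Option III by 10–9.
Option III vs Plan E: Plan E wins 15–4.
Option III vs Proposal Green: Proposal Green wins 13–6.
Option I–Plan E: Plan E 10–9.
Option I–Proposal Green: Proposal Green 12–7.
Plan E vs Proposal Green: 1+1+2+2+5 = 11 for Plan E, 8 for Proposal Green — Plan E by 11–8.
Plan E wins every pairwise contest, so Plan E is the Condorcet winner.

Plan E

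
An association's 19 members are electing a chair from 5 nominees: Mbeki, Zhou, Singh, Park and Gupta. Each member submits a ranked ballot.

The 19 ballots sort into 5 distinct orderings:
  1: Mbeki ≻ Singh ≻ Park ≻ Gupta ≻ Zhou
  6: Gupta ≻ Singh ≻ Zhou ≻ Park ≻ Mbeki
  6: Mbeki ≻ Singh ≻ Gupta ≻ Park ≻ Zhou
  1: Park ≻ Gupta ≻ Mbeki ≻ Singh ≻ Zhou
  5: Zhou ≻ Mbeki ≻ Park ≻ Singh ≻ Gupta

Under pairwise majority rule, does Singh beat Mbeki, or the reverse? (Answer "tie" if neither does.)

Mbeki

Ballots ranking Singh above Mbeki: 6.
Ballots ranking Mbeki above Singh: 19 − 6 = 13.
Mbeki wins the head-to-head 13–6.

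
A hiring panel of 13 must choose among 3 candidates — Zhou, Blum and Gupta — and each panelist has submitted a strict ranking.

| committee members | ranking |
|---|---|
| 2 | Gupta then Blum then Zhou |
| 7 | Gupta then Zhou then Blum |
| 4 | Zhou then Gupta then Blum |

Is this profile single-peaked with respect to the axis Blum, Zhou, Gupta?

Axis positions: Blum=1, Zhou=2, Gupta=3.
Cluster 1: ranking walks positions 3-1-2; Blum is ranked above Zhou even though Zhou lies between Blum and the peak Gupta on the axis — preferences dip and rise again. Not single-peaked.
Cluster 2 (peak Gupta at position 3): ranking walks positions 3-2-1, expanding outward from the peak — single-peaked.
Cluster 3 (peak Zhou at position 2): ranking walks positions 2-3-1, expanding outward from the peak — single-peaked.
Cluster 1 violates single-peakedness, so the profile is not single-peaked on this axis.

no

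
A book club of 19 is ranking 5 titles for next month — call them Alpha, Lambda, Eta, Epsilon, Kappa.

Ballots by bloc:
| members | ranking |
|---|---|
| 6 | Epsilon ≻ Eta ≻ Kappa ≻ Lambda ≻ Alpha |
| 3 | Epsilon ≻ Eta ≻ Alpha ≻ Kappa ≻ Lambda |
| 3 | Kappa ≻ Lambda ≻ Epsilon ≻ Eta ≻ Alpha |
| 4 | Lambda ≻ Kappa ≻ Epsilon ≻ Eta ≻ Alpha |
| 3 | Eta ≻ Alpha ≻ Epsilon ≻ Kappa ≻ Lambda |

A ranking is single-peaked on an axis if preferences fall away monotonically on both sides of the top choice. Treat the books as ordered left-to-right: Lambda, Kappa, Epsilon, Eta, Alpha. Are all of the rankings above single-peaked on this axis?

yes

Axis positions: Lambda=1, Kappa=2, Epsilon=3, Eta=4, Alpha=5.
Bloc 1 (peak Epsilon at position 3): ranking walks positions 3-4-2-1-5, expanding outward from the peak — single-peaked.
Bloc 2 (peak Epsilon at position 3): ranking walks positions 3-4-5-2-1, expanding outward from the peak — single-peaked.
Bloc 3 (peak Kappa at position 2): ranking walks positions 2-1-3-4-5, expanding outward from the peak — single-peaked.
Bloc 4 (peak Lambda at position 1): ranking walks positions 1-2-3-4-5, expanding outward from the peak — single-peaked.
Bloc 5 (peak Eta at position 4): ranking walks positions 4-5-3-2-1, expanding outward from the peak — single-peaked.
Every ranking is single-peaked on this axis.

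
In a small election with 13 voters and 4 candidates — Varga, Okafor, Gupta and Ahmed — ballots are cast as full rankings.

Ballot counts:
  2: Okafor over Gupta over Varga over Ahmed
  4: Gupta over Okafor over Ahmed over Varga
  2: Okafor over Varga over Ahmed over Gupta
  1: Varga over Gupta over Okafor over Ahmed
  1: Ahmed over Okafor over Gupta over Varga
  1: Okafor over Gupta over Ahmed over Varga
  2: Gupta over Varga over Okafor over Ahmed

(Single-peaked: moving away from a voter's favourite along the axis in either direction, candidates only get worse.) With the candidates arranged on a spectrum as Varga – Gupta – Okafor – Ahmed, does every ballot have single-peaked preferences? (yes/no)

Axis positions: Varga=1, Gupta=2, Okafor=3, Ahmed=4.
Cluster 1 (peak Okafor at position 3): ranking walks positions 3-2-1-4, expanding outward from the peak — single-peaked.
Cluster 2 (peak Gupta at position 2): ranking walks positions 2-3-4-1, expanding outward from the peak — single-peaked.
Cluster 3: ranking walks positions 3-1-4-2; Varga is ranked above Gupta even though Gupta lies between Varga and the peak Okafor on the axis — preferences dip and rise again. Not single-peaked.
Cluster 4 (peak Varga at position 1): ranking walks positions 1-2-3-4, expanding outward from the peak — single-peaked.
Cluster 5 (peak Ahmed at position 4): ranking walks positions 4-3-2-1, expanding outward from the peak — single-peaked.
Cluster 6 (peak Okafor at position 3): ranking walks positions 3-2-4-1, expanding outward from the peak — single-peaked.
Cluster 7 (peak Gupta at position 2): ranking walks positions 2-1-3-4, expanding outward from the peak — single-peaked.
Cluster 3 violates single-peakedness, so the profile is not single-peaked on this axis.

no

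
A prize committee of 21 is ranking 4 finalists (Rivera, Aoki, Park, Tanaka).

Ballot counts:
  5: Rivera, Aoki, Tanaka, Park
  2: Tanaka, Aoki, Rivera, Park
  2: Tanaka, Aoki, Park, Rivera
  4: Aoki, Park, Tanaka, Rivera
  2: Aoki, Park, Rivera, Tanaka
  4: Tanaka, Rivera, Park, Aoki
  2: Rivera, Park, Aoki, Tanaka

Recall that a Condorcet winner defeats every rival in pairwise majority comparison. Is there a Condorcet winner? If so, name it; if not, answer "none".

none

Check each pair by majority over 21 ballots:
Rivera vs Aoki: Rivera, 11–10.
Rivera vs Park: Rivera, 13–8.
Rivera vs Tanaka: Tanaka wins 12–9.
Aoki vs Park: Aoki wins 15–6.
Aoki–Tanaka: Aoki 13–8.
Park–Tanaka: Tanaka 13–8.
Every nominee loses at least once (Rivera loses to Tanaka; Aoki loses to Rivera; Park loses to Rivera; Tanaka loses to Aoki). The majority relation contains the cycle Rivera > Aoki > Tanaka > Rivera, so there is no Condorcet winner.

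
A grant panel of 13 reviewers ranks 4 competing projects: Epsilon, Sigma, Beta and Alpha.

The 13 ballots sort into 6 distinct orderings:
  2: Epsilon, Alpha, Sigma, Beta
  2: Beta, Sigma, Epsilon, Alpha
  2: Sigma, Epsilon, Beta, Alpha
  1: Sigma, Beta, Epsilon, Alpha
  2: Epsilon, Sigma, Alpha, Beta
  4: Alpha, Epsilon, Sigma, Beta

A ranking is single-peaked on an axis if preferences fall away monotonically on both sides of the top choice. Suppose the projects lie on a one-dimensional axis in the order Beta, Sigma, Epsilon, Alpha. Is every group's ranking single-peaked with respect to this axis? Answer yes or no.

Axis positions: Beta=1, Sigma=2, Epsilon=3, Alpha=4.
Group 1 (peak Epsilon at position 3): ranking walks positions 3-4-2-1, expanding outward from the peak — single-peaked.
Group 2 (peak Beta at position 1): ranking walks positions 1-2-3-4, expanding outward from the peak — single-peaked.
Group 3 (peak Sigma at position 2): ranking walks positions 2-3-1-4, expanding outward from the peak — single-peaked.
Group 4 (peak Sigma at position 2): ranking walks positions 2-1-3-4, expanding outward from the peak — single-peaked.
Group 5 (peak Epsilon at position 3): ranking walks positions 3-2-4-1, expanding outward from the peak — single-peaked.
Group 6 (peak Alpha at position 4): ranking walks positions 4-3-2-1, expanding outward from the peak — single-peaked.
Every ranking is single-peaked on this axis.

yes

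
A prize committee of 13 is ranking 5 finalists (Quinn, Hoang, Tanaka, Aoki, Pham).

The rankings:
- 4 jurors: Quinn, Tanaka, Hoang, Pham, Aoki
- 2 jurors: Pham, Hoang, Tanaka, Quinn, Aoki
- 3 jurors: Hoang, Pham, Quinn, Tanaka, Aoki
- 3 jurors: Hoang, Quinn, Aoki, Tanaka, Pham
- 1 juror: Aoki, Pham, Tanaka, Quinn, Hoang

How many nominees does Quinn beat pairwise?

3

Quinn against each rival (13 jurors):
Quinn vs Hoang: Hoang wins 8–5.
Quinn–Tanaka: Quinn 10–3.
Quinn–Aoki: Quinn 12–1.
Quinn vs Pham: 7 to 6, Quinn.
Quinn beats Tanaka, Aoki, Pham; loses to Hoang — 3 pairwise wins.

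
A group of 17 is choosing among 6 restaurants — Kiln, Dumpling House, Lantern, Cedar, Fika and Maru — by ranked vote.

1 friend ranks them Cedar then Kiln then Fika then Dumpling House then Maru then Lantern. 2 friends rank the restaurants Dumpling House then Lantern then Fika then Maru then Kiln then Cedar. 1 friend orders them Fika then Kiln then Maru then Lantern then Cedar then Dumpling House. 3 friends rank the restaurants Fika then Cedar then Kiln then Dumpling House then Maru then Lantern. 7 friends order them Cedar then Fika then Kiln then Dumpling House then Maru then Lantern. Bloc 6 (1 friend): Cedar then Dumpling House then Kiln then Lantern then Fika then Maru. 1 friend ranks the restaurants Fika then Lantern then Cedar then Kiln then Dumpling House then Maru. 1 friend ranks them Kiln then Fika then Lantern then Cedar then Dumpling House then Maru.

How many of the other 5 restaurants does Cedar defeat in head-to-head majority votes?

5

Cedar against each rival (17 friends):
Cedar vs Kiln: 1+3+7+1+1 = 13 for Cedar, 4 for Kiln — Cedar by 13–4.
Cedar vs Dumpling House: Cedar preferred on 15 ballots; Cedar wins 15–2.
Cedar–Lantern: Cedar 12–5.
Cedar vs Fika: Cedar is ranked higher on 1+7+1 = 9 ballots, Fika on 8. Cedar wins 9–8.
Cedar vs Maru: 14 to 3, Cedar.
Cedar beats Kiln, Dumpling House, Lantern, Fika, Maru — 5 pairwise wins.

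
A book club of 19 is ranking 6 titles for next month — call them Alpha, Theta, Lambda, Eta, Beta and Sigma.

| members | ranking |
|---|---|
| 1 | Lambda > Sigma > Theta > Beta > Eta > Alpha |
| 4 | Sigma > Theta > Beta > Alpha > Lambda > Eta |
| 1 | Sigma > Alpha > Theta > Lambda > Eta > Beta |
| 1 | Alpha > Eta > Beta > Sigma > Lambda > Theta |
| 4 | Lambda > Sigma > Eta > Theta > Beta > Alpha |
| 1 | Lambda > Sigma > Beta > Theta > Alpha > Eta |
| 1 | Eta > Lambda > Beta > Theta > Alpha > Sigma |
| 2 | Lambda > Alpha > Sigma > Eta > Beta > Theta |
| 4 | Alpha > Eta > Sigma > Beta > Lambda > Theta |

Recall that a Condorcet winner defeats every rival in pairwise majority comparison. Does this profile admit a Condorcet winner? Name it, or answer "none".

Sigma

Check each pair by majority over 19 ballots:
Alpha–Theta: Theta 11–8.
Alpha vs Lambda: Alpha is ranked higher on 4+1+1+4 = 10 ballots, Lambda on 9. Alpha wins 10–9.
Alpha vs Eta: Alpha wins 13–6.
Alpha vs Beta: 8 to 11, Beta.
Alpha vs Sigma: Sigma, 11–8.
Theta vs Lambda: Lambda wins 14–5.
Theta vs Eta: Eta, 12–7.
Theta vs Beta: 1+4+1+4 = 10 for Theta, 9 for Beta — Theta by 10–9.
Theta vs Sigma: Sigma wins 18–1.
Lambda vs Eta: 1+4+1+4+1+2 = 13 for Lambda, 6 for Eta — Lambda by 13–6.
Lambda vs Beta: Lambda is ranked higher on 1+1+4+1+1+2 = 10 ballots, Beta on 9. Lambda wins 10–9.
Lambda vs Sigma: Lambda is ranked higher on 1+4+1+1+2 = 9 ballots, Sigma on 10. Sigma wins 10–9.
Eta vs Beta: 1+1+4+1+2+4 = 13 for Eta, 6 for Beta — Eta by 13–6.
Eta vs Sigma: 1+1+4 = 6 for Eta, 13 for Sigma — Sigma by 13–6.
Beta vs Sigma: Beta preferred on 1+1 = 2 ballots; Sigma wins 17–2.
Sigma wins every pairwise contest, so Sigma is the Condorcet winner.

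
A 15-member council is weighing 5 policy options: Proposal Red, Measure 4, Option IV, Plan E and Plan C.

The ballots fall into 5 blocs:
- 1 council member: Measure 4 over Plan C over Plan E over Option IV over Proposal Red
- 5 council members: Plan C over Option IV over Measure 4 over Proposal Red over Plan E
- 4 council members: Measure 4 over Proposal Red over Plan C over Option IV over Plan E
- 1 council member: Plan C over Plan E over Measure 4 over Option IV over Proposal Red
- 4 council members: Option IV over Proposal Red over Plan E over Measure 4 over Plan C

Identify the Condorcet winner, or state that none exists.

Head-to-head results (15 council members):
Proposal Red–Measure 4: Measure 4 11–4.
Proposal Red vs Option IV: Proposal Red preferred on 4 ballots; Option IV wins 11–4.
Proposal Red vs Plan E: Proposal Red wins 13–2.
Proposal Red vs Plan C: Proposal Red, 8–7.
Measure 4–Option IV: Option IV 9–6.
Measure 4 vs Plan E: Measure 4 preferred on 1+5+4 = 10 ballots; Measure 4 wins 10–5.
Measure 4 vs Plan C: 9 to 6, Measure 4.
Option IV vs Plan E: Option IV wins 13–2.
Option IV vs Plan C: 4 to 11, Plan C.
Plan E vs Plan C: Plan E preferred on 4 ballots; Plan C wins 11–4.
Every option loses at least once (Proposal Red loses to Measure 4; Measure 4 loses to Option IV; Option IV loses to Plan C; Plan E loses to Proposal Red; Plan C loses to Proposal Red). The majority relation contains the cycle Proposal Red → Plan C → Option IV → Proposal Red, so there is no Condorcet winner.

none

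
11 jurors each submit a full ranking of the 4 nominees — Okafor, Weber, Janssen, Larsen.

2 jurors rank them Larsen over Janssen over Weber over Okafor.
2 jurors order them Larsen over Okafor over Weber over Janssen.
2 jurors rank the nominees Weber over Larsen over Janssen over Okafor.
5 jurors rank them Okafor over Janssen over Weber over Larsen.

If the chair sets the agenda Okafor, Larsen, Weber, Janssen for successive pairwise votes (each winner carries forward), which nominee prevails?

Round 1: Okafor vs Larsen — 5–6, Larsen advances.
Round 2: Larsen vs Weber — 4–7, Weber advances.
Round 3: Weber vs Janssen — 4–7, Janssen advances.
The agenda winner is Janssen.

Janssen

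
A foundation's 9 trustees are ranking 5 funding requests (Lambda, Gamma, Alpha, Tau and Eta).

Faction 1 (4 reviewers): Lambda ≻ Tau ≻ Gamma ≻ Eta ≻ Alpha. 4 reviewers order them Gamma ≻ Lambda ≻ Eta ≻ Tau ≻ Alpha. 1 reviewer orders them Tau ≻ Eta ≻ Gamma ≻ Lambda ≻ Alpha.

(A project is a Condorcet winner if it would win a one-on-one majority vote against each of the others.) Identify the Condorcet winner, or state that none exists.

none

Pairwise majorities:
Lambda vs Gamma: Lambda is ranked higher on 4 ballots, Gamma on 5. Gamma wins 5–4.
Lambda vs Alpha: Lambda wins 9–0.
Lambda vs Tau: 8 to 1, Lambda.
Lambda vs Eta: Lambda is ranked higher on 4+4 = 8 ballots, Eta on 1. Lambda wins 8–1.
Gamma vs Alpha: 4+4+1 = 9 for Gamma, 0 for Alpha — Gamma by 9–0.
Gamma vs Tau: Gamma is ranked higher on 4 ballots, Tau on 5. Tau wins 5–4.
Gamma–Eta: Gamma 8–1.
Alpha–Tau: Tau 9–0.
Alpha vs Eta: 0 for Alpha, 9 for Eta — Eta by 9–0.
Tau vs Eta: Tau is ranked higher on 4+1 = 5 ballots, Eta on 4. Tau wins 5–4.
Each project drops at least one matchup (Lambda loses to Gamma; Gamma loses to Tau; Alpha loses to Lambda; Tau loses to Lambda; Eta loses to Lambda); the cycle Lambda > Tau > Gamma > Lambda rules out a Condorcet winner.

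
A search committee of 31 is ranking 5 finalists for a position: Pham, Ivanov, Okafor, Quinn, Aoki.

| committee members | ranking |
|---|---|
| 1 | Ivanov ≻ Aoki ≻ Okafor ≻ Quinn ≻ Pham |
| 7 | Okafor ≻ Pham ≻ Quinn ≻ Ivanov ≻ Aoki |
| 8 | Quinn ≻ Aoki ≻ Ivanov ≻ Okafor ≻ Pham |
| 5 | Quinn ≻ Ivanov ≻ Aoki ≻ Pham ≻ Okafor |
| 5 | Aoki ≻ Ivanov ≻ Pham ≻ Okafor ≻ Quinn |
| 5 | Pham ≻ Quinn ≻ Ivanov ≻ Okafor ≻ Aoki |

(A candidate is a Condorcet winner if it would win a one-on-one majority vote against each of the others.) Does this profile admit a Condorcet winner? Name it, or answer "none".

none

Check each pair by majority over 31 ballots:
Pham vs Ivanov: Ivanov, 19–12.
Pham vs Okafor: Okafor wins 16–15.
Pham vs Quinn: 17 to 14, Pham.
Pham vs Aoki: 12 to 19, Aoki.
Ivanov vs Okafor: Ivanov preferred on 1+8+5+5+5 = 24 ballots; Ivanov wins 24–7.
Ivanov–Quinn: Quinn 25–6.
Ivanov vs Aoki: Ivanov, 18–13.
Okafor vs Quinn: Quinn, 18–13.
Okafor–Aoki: Aoki 19–12.
Quinn vs Aoki: Quinn wins 25–6.
Each candidate drops at least one matchup (Pham loses to Ivanov; Ivanov loses to Quinn; Okafor loses to Ivanov; Quinn loses to Pham; Aoki loses to Ivanov); the cycle Pham > Quinn > Ivanov > Pham rules out a Condorcet winner.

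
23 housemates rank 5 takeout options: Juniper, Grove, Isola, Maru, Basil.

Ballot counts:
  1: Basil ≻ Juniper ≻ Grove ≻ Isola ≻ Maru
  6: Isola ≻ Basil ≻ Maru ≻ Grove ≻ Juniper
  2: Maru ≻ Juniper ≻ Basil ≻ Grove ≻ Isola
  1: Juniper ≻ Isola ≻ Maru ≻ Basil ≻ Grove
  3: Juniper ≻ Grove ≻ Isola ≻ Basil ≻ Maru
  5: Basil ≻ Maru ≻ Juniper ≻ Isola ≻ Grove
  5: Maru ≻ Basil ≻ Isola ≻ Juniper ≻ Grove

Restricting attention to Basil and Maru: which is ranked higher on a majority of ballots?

Ballots ranking Basil above Maru: 1 + 6 + 3 + 5 = 15.
Ballots ranking Maru above Basil: 23 − 15 = 8.
Basil wins the head-to-head 15–8.

Basil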